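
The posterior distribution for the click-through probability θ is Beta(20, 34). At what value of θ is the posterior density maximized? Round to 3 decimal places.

Mode = (20−1)/(20+34−2) = 19/52 = 0.365.
Mean = 20/(20+34) = 20/54 = 0.370.
This is the posterior mode — the MAP estimate.

0.365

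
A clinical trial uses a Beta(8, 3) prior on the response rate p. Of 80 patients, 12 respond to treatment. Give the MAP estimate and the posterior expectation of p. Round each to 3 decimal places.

MAP = 0.213; posterior mean = 0.220

Posterior: Beta(8+12, 3+68) = Beta(20, 71).
Mode = (20−1)/(20+71−2) = 19/89 = 0.213.
Mean = 20/(20+71) = 20/91 = 0.220.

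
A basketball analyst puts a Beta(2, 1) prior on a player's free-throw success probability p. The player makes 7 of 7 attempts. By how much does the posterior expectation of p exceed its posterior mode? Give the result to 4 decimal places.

Posterior: Beta(2+7, 1+0) = Beta(9, 1).
Since β = 1 ≤ 1 and α > 1, the Beta density is monotone increasing on [0,1]; the mode is at 1.
Mean = 9/(9+1) = 0.9000.
Difference = 0.9000 − 1.0000 = -0.1000.

-0.1000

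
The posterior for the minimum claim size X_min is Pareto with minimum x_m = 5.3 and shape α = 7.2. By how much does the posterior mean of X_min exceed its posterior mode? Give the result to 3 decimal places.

The Pareto density is strictly decreasing on [x_m, ∞), so the mode is x_m = 5.300.
Mean = α·x_m/(α−1) = 7.2·5.3/6.2 = 6.155.
Difference = 6.155 − 5.300 = 0.855.

0.855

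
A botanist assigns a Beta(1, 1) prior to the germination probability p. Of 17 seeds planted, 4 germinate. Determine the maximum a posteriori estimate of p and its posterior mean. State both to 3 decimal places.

Posterior: Beta(1+4, 1+13) = Beta(5, 14).
Mode = (5−1)/(5+14−2) = 4/17 = 0.235.
With a flat prior the MAP equals the MLE, 4/17.
Mean = 5/(5+14) = 5/19 = 0.263.
The posterior is right-skewed, so the mean exceeds the mode.

maximum a posteriori estimate = 0.235, posterior mean = 0.263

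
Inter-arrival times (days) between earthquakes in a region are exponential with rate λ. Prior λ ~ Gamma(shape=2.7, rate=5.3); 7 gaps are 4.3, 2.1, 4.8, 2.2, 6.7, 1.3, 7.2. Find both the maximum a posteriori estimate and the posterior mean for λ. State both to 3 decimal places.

Σ times = 28.6. Posterior: Gamma(shape = 2.7+7 = 9.7, rate = 5.3+28.6 = 33.9).
Mode = (α−1)/β = 8.7/33.9 = 0.257.
Mean = α/β = 9.7/33.9 = 0.286.
Right-skewed posterior ⇒ mode < mean.

maximum a posteriori estimate = 0.257, posterior mean = 0.286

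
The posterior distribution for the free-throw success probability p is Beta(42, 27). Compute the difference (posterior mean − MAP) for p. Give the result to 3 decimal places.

Mode = (42−1)/(42+27−2) = 41/67 = 0.612.
Mean = 42/(42+27) = 42/69 = 0.609.
Difference = 0.609 − 0.612 = -0.003.
Mode > mean: the posterior has a left tail.

-0.003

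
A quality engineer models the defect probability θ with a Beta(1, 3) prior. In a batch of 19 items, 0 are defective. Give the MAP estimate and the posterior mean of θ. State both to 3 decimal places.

Posterior: Beta(1+0, 3+19) = Beta(1, 22).
Since α = 1 ≤ 1 and β > 1, the Beta density is monotone decreasing on [0,1]; the mode is at 0.
Mean = 1/(1+22) = 0.043.

MAP = 0.000; posterior mean = 0.043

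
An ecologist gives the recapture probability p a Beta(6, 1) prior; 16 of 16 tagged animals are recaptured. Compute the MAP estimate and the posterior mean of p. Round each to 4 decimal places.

MAP estimate = 1.0000, posterior mean = 0.9565

Posterior: Beta(6+16, 1+0) = Beta(22, 1).
Since β = 1 ≤ 1 and α > 1, the Beta density is monotone increasing on [0,1]; the mode is at 1.
Mean = 22/(22+1) = 0.9565.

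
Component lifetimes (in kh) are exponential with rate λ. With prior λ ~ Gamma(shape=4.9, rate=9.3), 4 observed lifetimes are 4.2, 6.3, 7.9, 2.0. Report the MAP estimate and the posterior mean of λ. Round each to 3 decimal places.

Σ times = 20.4. Posterior: Gamma(shape = 4.9+4 = 8.9, rate = 9.3+20.4 = 29.7).
Mode = (α−1)/β = 7.9/29.7 = 0.266.
Mean = α/β = 8.9/29.7 = 0.300.

MAP = 0.266; posterior mean = 0.300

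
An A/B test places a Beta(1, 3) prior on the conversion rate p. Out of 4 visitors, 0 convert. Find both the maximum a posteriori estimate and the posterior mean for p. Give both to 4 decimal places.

MAP: 0.0000. Posterior mean: 0.1250.

Posterior: Beta(1+0, 3+4) = Beta(1, 7).
Since α = 1 ≤ 1 and β > 1, the Beta density is monotone decreasing on [0,1]; the mode is at 0.
Mean = 1/(1+7) = 0.1250.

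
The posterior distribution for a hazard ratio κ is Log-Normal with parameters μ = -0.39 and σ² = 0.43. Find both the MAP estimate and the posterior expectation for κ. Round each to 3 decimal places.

κ_MAP = 0.440, E[κ|data] = 0.839

Mode = exp(μ − σ²) = exp(-0.82) = 0.440.
Mean = exp(μ + σ²/2) = exp(-0.175) = 0.839.
Mean > mode: the posterior has a right tail.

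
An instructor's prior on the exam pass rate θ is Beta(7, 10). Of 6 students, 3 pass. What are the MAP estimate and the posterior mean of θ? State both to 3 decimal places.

θ_MAP = 0.429, E[θ|data] = 0.435

Posterior: Beta(7+3, 10+3) = Beta(10, 13).
Mode = (10−1)/(10+13−2) = 9/21 = 0.429.
Mean = 10/(10+13) = 10/23 = 0.435.
The posterior is right-skewed, so the mean exceeds the mode.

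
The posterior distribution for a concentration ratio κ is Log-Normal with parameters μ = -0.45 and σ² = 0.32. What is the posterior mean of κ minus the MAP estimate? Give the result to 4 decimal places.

Mode = exp(μ − σ²) = exp(-0.77) = 0.4630.
Mean = exp(μ + σ²/2) = exp(-0.290) = 0.7483.
Difference = 0.7483 − 0.4630 = 0.2853.

0.2853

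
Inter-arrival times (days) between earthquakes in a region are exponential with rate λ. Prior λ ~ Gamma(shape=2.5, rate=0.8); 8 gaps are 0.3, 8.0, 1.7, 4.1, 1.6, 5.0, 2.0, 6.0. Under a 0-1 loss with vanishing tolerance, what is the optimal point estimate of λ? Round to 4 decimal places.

0.3220

Σ times = 28.7. Posterior: Gamma(shape = 2.5+8 = 10.5, rate = 0.8+28.7 = 29.5).
Mode = (α−1)/β = 9.5/29.5 = 0.3220.
Mean = α/β = 10.5/29.5 = 0.3559.
This is the posterior mode — the MAP estimate.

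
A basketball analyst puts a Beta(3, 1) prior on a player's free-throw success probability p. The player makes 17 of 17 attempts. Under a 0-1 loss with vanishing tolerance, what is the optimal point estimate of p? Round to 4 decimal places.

1.0000

Posterior: Beta(3+17, 1+0) = Beta(20, 1).
Since β = 1 ≤ 1 and α > 1, the Beta density is monotone increasing on [0,1]; the mode is at 1.
Mean = 20/(20+1) = 0.9524.
This is the posterior mode — the MAP estimate.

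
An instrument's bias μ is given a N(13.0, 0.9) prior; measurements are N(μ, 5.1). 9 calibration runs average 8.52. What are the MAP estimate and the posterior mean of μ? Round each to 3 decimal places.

Posterior for μ is Normal. Precision-weighted mean: (1/0.9·13.0 + 9/5.1·8.52) / (1/0.9 + 9/5.1) = 10.251.
A Normal posterior is symmetric, so mode = mean.

μ_MAP = 10.251, E[μ|data] = 10.251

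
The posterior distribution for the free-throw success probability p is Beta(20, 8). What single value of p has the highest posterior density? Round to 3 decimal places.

Mode = (20−1)/(20+8−2) = 19/26 = 0.731.
Mean = 20/(20+8) = 20/28 = 0.714.
This is the posterior mode — the MAP estimate.

0.731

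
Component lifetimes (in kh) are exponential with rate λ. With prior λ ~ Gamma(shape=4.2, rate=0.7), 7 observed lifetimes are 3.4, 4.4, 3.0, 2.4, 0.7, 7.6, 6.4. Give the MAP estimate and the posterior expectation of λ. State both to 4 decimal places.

Σ times = 27.9. Posterior: Gamma(shape = 4.2+7 = 11.2, rate = 0.7+27.9 = 28.6).
Mode = (α−1)/β = 10.2/28.6 = 0.3566.
Mean = α/β = 11.2/28.6 = 0.3916.

MAP estimate = 0.3566, posterior expectation = 0.3916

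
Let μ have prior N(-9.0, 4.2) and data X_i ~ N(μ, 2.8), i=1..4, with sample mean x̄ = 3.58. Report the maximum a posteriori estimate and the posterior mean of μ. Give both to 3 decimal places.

Posterior for μ is Normal. Precision-weighted mean: (1/4.2·-9.0 + 4/2.8·3.58) / (1/4.2 + 4/2.8) = 1.783.
A Normal posterior is symmetric, so mode = mean.

MAP = 1.783; posterior mean = 1.783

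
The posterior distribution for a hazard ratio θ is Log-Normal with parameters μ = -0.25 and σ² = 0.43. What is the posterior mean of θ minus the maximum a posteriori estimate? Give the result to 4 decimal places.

Mode = exp(μ − σ²) = exp(-0.68) = 0.5066.
Mean = exp(μ + σ²/2) = exp(-0.035) = 0.9656.
Difference = 0.9656 − 0.5066 = 0.4590.
Mean > mode: the posterior has a right tail.

0.4590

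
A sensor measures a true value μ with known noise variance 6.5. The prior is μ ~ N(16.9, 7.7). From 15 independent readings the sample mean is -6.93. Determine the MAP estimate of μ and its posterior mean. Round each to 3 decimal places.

Posterior for μ is Normal. Precision-weighted mean: (1/7.7·16.9 + 15/6.5·-6.93) / (1/7.7 + 15/6.5) = -5.660.
A Normal posterior is symmetric, so mode = mean.

μ_MAP = -5.660, E[μ|data] = -5.660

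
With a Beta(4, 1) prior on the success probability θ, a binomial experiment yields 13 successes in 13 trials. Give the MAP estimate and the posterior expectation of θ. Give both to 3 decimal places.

MAP = 1.000, posterior mean = 0.944

Posterior: Beta(4+13, 1+0) = Beta(17, 1).
Since β = 1 ≤ 1 and α > 1, the Beta density is monotone increasing on [0,1]; the mode is at 1.
Mean = 17/(17+1) = 0.944.
The mean is pulled below the mode by the posterior's left skew.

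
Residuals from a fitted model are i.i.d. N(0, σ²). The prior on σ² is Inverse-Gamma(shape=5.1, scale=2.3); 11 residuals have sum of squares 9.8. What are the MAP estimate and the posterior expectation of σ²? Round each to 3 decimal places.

MAP = 0.621; posterior mean = 0.750

Posterior: Inverse-Gamma(shape = 5.1+11/2 = 10.6, scale = 2.3+9.8/2 = 7.2).
Mode = β/(α+1) = 7.2/11.6 = 0.621.
Mean = β/(α−1) = 7.2/9.6 = 0.750.
The mean is pulled above the mode by the posterior's right skew.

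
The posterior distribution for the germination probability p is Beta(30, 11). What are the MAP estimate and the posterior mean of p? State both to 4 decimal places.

Mode = (30−1)/(30+11−2) = 29/39 = 0.7436.
Mean = 30/(30+11) = 30/41 = 0.7317.

MAP = 0.7436; posterior mean = 0.7317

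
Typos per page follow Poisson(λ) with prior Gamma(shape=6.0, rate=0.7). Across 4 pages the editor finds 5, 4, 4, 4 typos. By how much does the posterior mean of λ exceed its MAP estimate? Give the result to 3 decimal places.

Σ counts = 17. Posterior: Gamma(shape = 6.0+17 = 23.0, rate = 0.7+4 = 4.7).
Mode = (α−1)/β = 22.0/4.7 = 4.681.
Mean = α/β = 23.0/4.7 = 4.894.
Difference = 4.894 − 4.681 = 0.213.
The mean is pulled above the mode by the posterior's right skew.

0.213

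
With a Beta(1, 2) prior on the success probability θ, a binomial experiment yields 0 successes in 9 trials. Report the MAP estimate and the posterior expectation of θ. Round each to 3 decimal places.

Posterior: Beta(1+0, 2+9) = Beta(1, 11).
Since α = 1 ≤ 1 and β > 1, the Beta density is monotone decreasing on [0,1]; the mode is at 0.
Mean = 1/(1+11) = 0.083.

MAP = 0.000; posterior mean = 0.083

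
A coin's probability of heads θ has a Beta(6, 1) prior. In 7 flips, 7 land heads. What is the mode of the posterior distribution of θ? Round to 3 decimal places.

Posterior: Beta(6+7, 1+0) = Beta(13, 1).
Since β = 1 ≤ 1 and α > 1, the Beta density is monotone increasing on [0,1]; the mode is at 1.
Mean = 13/(13+1) = 0.929.
This is the posterior mode — the MAP estimate.

1.000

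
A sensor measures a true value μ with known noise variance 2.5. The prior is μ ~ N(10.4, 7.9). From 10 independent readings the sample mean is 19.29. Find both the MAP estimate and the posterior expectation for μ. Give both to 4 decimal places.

Posterior for μ is Normal. Precision-weighted mean: (1/7.9·10.4 + 10/2.5·19.29) / (1/7.9 + 10/2.5) = 19.0173.
A Normal posterior is symmetric, so mode = mean.

MAP: 19.0173. Posterior mean: 19.0173.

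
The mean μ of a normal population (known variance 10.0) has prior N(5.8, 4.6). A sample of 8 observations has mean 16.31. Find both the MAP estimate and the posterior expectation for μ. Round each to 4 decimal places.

MAP estimate = 14.0643, posterior expectation = 14.0643

Posterior for μ is Normal. Precision-weighted mean: (1/4.6·5.8 + 8/10.0·16.31) / (1/4.6 + 8/10.0) = 14.0643.
A Normal posterior is symmetric, so mode = mean.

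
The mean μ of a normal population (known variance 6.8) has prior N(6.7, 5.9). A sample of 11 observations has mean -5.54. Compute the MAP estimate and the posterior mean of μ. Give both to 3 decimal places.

MAP = -4.379; posterior mean = -4.379

Posterior for μ is Normal. Precision-weighted mean: (1/5.9·6.7 + 11/6.8·-5.54) / (1/5.9 + 11/6.8) = -4.379.
A Normal posterior is symmetric, so mode = mean.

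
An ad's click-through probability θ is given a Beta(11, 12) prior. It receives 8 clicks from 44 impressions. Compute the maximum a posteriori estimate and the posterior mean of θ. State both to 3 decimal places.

maximum a posteriori estimate = 0.277, posterior mean = 0.284

Posterior: Beta(11+8, 12+36) = Beta(19, 48).
Mode = (19−1)/(19+48−2) = 18/65 = 0.277.
Mean = 19/(19+48) = 19/67 = 0.284.
Right-skewed posterior ⇒ mode < mean.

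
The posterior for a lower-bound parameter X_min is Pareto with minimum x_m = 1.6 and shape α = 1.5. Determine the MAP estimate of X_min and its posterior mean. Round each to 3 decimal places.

MAP: 1.600. Posterior mean: 4.800.

The Pareto density is strictly decreasing on [x_m, ∞), so the mode is x_m = 1.600.
Mean = α·x_m/(α−1) = 1.5·1.6/0.5 = 4.800.
Right-skewed posterior ⇒ mode < mean.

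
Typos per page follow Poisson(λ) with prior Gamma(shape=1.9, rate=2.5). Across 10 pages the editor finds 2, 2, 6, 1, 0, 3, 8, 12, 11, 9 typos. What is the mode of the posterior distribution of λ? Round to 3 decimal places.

4.392

Σ counts = 54. Posterior: Gamma(shape = 1.9+54 = 55.9, rate = 2.5+10 = 12.5).
Mode = (α−1)/β = 54.9/12.5 = 4.392.
Mean = α/β = 55.9/12.5 = 4.472.
This is the posterior mode — the MAP estimate.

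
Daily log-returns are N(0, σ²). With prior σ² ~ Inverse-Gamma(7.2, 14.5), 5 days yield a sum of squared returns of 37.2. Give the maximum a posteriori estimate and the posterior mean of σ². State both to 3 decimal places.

Posterior: Inverse-Gamma(shape = 7.2+5/2 = 9.7, scale = 14.5+37.2/2 = 33.1).
Mode = β/(α+1) = 33.1/10.7 = 3.093.
Mean = β/(α−1) = 33.1/8.7 = 3.805.

MAP: 3.093. Posterior mean: 3.805.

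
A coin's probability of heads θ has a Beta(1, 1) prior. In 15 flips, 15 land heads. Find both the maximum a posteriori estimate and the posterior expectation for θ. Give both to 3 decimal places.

maximum a posteriori estimate = 1.000, posterior expectation = 0.941

Posterior: Beta(1+15, 1+0) = Beta(16, 1).
Since β = 1 ≤ 1 and α > 1, the Beta density is monotone increasing on [0,1]; the mode is at 1.
Mean = 16/(16+1) = 0.941.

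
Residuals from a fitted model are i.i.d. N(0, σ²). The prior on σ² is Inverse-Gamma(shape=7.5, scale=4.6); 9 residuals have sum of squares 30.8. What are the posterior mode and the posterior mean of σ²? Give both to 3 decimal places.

MAP: 1.538. Posterior mean: 1.818.

Posterior: Inverse-Gamma(shape = 7.5+9/2 = 12.0, scale = 4.6+30.8/2 = 20.0).
Mode = β/(α+1) = 20.0/13.0 = 1.538.
Mean = β/(α−1) = 20.0/11.0 = 1.818.
Right-skewed posterior ⇒ mode < mean.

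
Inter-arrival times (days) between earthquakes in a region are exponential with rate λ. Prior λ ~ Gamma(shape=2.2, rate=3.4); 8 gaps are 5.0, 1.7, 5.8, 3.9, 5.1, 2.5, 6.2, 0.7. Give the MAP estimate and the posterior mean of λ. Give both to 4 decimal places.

Σ times = 30.9. Posterior: Gamma(shape = 2.2+8 = 10.2, rate = 3.4+30.9 = 34.3).
Mode = (α−1)/β = 9.2/34.3 = 0.2682.
Mean = α/β = 10.2/34.3 = 0.2974.

MAP = 0.2682; posterior mean = 0.2974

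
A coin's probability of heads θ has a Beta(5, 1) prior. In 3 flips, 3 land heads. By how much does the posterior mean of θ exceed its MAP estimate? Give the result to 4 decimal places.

Posterior: Beta(5+3, 1+0) = Beta(8, 1).
Since β = 1 ≤ 1 and α > 1, the Beta density is monotone increasing on [0,1]; the mode is at 1.
Mean = 8/(8+1) = 0.8889.
Difference = 0.8889 − 1.0000 = -0.1111.
The posterior is left-skewed, so the mode exceeds the mean.

-0.1111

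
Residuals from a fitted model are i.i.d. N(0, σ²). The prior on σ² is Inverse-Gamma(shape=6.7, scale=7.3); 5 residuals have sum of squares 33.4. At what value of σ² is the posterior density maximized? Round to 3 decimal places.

2.353

Posterior: Inverse-Gamma(shape = 6.7+5/2 = 9.2, scale = 7.3+33.4/2 = 24.0).
Mode = β/(α+1) = 24.0/10.2 = 2.353.
Mean = β/(α−1) = 24.0/8.2 = 2.927.
This is the posterior mode — the MAP estimate.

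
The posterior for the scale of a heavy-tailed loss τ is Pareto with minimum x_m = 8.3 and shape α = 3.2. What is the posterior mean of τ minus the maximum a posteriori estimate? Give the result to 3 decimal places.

The Pareto density is strictly decreasing on [x_m, ∞), so the mode is x_m = 8.300.
Mean = α·x_m/(α−1) = 3.2·8.3/2.2 = 12.073.
Difference = 12.073 − 8.300 = 3.773.

3.773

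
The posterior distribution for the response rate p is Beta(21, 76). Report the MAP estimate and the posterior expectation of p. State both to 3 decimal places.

p_MAP = 0.211, E[p|data] = 0.216

Mode = (21−1)/(21+76−2) = 20/95 = 0.211.
Mean = 21/(21+76) = 21/97 = 0.216.
Mean > mode: the posterior has a right tail.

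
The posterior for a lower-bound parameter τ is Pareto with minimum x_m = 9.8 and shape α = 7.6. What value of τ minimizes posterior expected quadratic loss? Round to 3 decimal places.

11.285

The Pareto density is strictly decreasing on [x_m, ∞), so the mode is x_m = 9.800.
Mean = α·x_m/(α−1) = 7.6·9.8/6.6 = 11.285.
Quadratic loss ⇒ the optimal estimator is the posterior mean.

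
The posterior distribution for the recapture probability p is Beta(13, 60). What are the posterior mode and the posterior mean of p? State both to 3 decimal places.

Mode = (13−1)/(13+60−2) = 12/71 = 0.169.
Mean = 13/(13+60) = 13/73 = 0.178.
The mean is pulled above the mode by the posterior's right skew.

posterior mode = 0.169, posterior mean = 0.178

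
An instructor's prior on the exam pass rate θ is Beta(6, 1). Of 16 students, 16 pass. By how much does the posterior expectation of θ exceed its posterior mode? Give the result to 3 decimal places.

Posterior: Beta(6+16, 1+0) = Beta(22, 1).
Since β = 1 ≤ 1 and α > 1, the Beta density is monotone increasing on [0,1]; the mode is at 1.
Mean = 22/(22+1) = 0.957.
Difference = 0.957 − 1.000 = -0.043.

-0.043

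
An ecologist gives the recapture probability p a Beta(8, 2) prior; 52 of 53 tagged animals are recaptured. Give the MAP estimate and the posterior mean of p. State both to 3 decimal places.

Posterior: Beta(8+52, 2+1) = Beta(60, 3).
Mode = (60−1)/(60+3−2) = 59/61 = 0.967.
Mean = 60/(60+3) = 60/63 = 0.952.
Mode > mean: the posterior has a left tail.

MAP estimate = 0.967, posterior mean = 0.952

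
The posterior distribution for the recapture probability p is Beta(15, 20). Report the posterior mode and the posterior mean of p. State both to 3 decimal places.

MAP = 0.424, posterior mean = 0.429

Mode = (15−1)/(15+20−2) = 14/33 = 0.424.
Mean = 15/(15+20) = 15/35 = 0.429.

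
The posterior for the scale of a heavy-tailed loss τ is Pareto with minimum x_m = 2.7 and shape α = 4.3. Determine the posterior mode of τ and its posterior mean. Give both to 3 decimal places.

MAP = 2.700, posterior mean = 3.518

The Pareto density is strictly decreasing on [x_m, ∞), so the mode is x_m = 2.700.
Mean = α·x_m/(α−1) = 4.3·2.7/3.3 = 3.518.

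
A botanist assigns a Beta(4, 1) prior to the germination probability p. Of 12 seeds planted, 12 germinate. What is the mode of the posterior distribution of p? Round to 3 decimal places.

1.000

Posterior: Beta(4+12, 1+0) = Beta(16, 1).
Since β = 1 ≤ 1 and α > 1, the Beta density is monotone increasing on [0,1]; the mode is at 1.
Mean = 16/(16+1) = 0.941.
This is the posterior mode — the MAP estimate.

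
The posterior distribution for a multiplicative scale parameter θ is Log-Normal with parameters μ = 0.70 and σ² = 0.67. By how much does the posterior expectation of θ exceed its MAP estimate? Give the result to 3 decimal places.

Mode = exp(μ − σ²) = exp(0.03) = 1.030.
Mean = exp(μ + σ²/2) = exp(1.035) = 2.815.
Difference = 2.815 − 1.030 = 1.785.

1.785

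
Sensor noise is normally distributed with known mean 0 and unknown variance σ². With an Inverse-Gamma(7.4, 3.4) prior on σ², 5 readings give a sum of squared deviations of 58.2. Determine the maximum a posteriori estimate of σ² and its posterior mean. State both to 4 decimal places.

MAP: 2.9817. Posterior mean: 3.6517.

Posterior: Inverse-Gamma(shape = 7.4+5/2 = 9.9, scale = 3.4+58.2/2 = 32.5).
Mode = β/(α+1) = 32.5/10.9 = 2.9817.
Mean = β/(α−1) = 32.5/8.9 = 3.6517.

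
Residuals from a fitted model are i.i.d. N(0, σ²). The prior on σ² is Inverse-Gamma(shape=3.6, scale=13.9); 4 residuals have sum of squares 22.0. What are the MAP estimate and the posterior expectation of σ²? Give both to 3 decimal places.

σ²_MAP = 3.773, E[σ²|data] = 5.413

Posterior: Inverse-Gamma(shape = 3.6+4/2 = 5.6, scale = 13.9+22.0/2 = 24.9).
Mode = β/(α+1) = 24.9/6.6 = 3.773.
Mean = β/(α−1) = 24.9/4.6 = 5.413.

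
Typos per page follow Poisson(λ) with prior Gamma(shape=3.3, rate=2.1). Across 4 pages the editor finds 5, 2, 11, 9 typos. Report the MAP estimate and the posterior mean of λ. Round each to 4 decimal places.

λ_MAP = 4.8033, E[λ|data] = 4.9672

Σ counts = 27. Posterior: Gamma(shape = 3.3+27 = 30.3, rate = 2.1+4 = 6.1).
Mode = (α−1)/β = 29.3/6.1 = 4.8033.
Mean = α/β = 30.3/6.1 = 4.9672.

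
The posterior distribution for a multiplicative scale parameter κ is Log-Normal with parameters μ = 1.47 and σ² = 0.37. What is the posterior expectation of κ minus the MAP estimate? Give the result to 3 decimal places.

2.229

Mode = exp(μ − σ²) = exp(1.10) = 3.004.
Mean = exp(μ + σ²/2) = exp(1.655) = 5.233.
Difference = 5.233 − 3.004 = 2.229.
The mean is pulled above the mode by the posterior's right skew.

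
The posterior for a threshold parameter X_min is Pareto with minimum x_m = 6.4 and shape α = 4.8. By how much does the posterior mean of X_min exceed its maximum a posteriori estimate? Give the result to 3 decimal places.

1.684

The Pareto density is strictly decreasing on [x_m, ∞), so the mode is x_m = 6.400.
Mean = α·x_m/(α−1) = 4.8·6.4/3.8 = 8.084.
Difference = 8.084 − 6.400 = 1.684.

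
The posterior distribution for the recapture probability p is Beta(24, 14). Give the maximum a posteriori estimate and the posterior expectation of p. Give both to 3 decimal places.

maximum a posteriori estimate = 0.639, posterior expectation = 0.632

Mode = (24−1)/(24+14−2) = 23/36 = 0.639.
Mean = 24/(24+14) = 24/38 = 0.632.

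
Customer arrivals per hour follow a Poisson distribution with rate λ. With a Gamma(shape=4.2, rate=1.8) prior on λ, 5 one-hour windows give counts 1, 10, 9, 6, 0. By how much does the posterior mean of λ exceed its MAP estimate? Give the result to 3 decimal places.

Σ counts = 26. Posterior: Gamma(shape = 4.2+26 = 30.2, rate = 1.8+5 = 6.8).
Mode = (α−1)/β = 29.2/6.8 = 4.294.
Mean = α/β = 30.2/6.8 = 4.441.
Difference = 4.441 − 4.294 = 0.147.
Right-skewed posterior ⇒ mode < mean.

0.147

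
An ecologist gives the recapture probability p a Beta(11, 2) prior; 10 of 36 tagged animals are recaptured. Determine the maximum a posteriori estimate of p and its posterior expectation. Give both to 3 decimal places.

Posterior: Beta(11+10, 2+26) = Beta(21, 28).
Mode = (21−1)/(21+28−2) = 20/47 = 0.426.
Mean = 21/(21+28) = 21/49 = 0.429.

p_MAP = 0.426, E[p|data] = 0.429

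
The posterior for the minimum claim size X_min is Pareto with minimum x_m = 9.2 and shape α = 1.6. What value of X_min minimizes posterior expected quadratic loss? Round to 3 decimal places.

24.533

The Pareto density is strictly decreasing on [x_m, ∞), so the mode is x_m = 9.200.
Mean = α·x_m/(α−1) = 1.6·9.2/0.6 = 24.533.
Quadratic loss ⇒ the optimal estimator is the posterior mean.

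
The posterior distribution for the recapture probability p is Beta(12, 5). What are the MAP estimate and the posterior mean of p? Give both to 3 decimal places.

MAP = 0.733, posterior mean = 0.706

Mode = (12−1)/(12+5−2) = 11/15 = 0.733.
Mean = 12/(12+5) = 12/17 = 0.706.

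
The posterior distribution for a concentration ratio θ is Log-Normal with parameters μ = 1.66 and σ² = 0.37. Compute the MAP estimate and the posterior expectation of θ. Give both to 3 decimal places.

θ_MAP = 3.633, E[θ|data] = 6.328

Mode = exp(μ − σ²) = exp(1.29) = 3.633.
Mean = exp(μ + σ²/2) = exp(1.845) = 6.328.
The mean is pulled above the mode by the posterior's right skew.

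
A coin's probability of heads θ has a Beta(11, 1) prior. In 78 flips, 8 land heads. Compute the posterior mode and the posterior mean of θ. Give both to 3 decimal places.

posterior mode = 0.205, posterior mean = 0.211

Posterior: Beta(11+8, 1+70) = Beta(19, 71).
Mode = (19−1)/(19+71−2) = 18/88 = 0.205.
Mean = 19/(19+71) = 19/90 = 0.211.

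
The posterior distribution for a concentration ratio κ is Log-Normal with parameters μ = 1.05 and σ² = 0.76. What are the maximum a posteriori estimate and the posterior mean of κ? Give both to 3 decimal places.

MAP: 1.336. Posterior mean: 4.179.

Mode = exp(μ − σ²) = exp(0.29) = 1.336.
Mean = exp(μ + σ²/2) = exp(1.430) = 4.179.
Mean > mode: the posterior has a right tail.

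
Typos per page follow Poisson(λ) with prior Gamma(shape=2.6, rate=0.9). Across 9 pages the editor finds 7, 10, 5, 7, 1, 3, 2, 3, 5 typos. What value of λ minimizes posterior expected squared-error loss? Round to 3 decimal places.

4.606

Σ counts = 43. Posterior: Gamma(shape = 2.6+43 = 45.6, rate = 0.9+9 = 9.9).
Mode = (α−1)/β = 44.6/9.9 = 4.505.
Mean = α/β = 45.6/9.9 = 4.606.
Squared-error loss ⇒ the optimal estimator is the posterior mean.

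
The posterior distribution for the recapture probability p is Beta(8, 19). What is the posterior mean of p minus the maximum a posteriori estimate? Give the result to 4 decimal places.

0.0163

Mode = (8−1)/(8+19−2) = 7/25 = 0.2800.
Mean = 8/(8+19) = 8/27 = 0.2963.
Difference = 0.2963 − 0.2800 = 0.0163.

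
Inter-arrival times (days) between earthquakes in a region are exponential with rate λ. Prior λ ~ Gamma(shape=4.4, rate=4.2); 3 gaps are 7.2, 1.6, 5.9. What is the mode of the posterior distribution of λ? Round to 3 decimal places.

Σ times = 14.7. Posterior: Gamma(shape = 4.4+3 = 7.4, rate = 4.2+14.7 = 18.9).
Mode = (α−1)/β = 6.4/18.9 = 0.339.
Mean = α/β = 7.4/18.9 = 0.392.
This is the posterior mode — the MAP estimate.

0.339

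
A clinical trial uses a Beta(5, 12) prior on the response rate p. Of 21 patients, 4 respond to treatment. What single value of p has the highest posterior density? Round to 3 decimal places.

Posterior: Beta(5+4, 12+17) = Beta(9, 29).
Mode = (9−1)/(9+29−2) = 8/36 = 0.222.
Mean = 9/(9+29) = 9/38 = 0.237.
This is the posterior mode — the MAP estimate.

0.222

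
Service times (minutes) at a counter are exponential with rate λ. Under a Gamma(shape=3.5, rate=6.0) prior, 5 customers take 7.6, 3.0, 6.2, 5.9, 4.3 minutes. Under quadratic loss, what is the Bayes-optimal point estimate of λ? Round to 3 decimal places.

Σ times = 27.0. Posterior: Gamma(shape = 3.5+5 = 8.5, rate = 6.0+27.0 = 33.0).
Mode = (α−1)/β = 7.5/33.0 = 0.227.
Mean = α/β = 8.5/33.0 = 0.258.
Quadratic loss ⇒ the optimal estimator is the posterior mean.

0.258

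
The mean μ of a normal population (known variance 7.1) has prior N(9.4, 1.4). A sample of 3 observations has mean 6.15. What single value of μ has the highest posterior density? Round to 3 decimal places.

8.192

Posterior for μ is Normal. Precision-weighted mean: (1/1.4·9.4 + 3/7.1·6.15) / (1/1.4 + 3/7.1) = 8.192.
A Normal posterior is symmetric, so mode = mean.
This is the posterior mode — the MAP estimate.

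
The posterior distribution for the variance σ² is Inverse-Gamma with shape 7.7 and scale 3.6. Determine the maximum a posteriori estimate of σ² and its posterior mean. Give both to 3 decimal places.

MAP = 0.414, posterior mean = 0.537

Mode = β/(α+1) = 3.6/8.7 = 0.414.
Mean = β/(α−1) = 3.6/6.7 = 0.537.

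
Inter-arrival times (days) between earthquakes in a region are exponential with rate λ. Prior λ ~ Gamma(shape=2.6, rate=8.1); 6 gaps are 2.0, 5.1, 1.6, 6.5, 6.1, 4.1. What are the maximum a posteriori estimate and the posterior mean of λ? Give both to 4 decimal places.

Σ times = 25.4. Posterior: Gamma(shape = 2.6+6 = 8.6, rate = 8.1+25.4 = 33.5).
Mode = (α−1)/β = 7.6/33.5 = 0.2269.
Mean = α/β = 8.6/33.5 = 0.2567.

MAP = 0.2269, posterior mean = 0.2567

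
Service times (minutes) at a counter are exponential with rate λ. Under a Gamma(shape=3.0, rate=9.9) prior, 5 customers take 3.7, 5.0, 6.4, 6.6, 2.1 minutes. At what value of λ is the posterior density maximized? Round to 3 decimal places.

Σ times = 23.8. Posterior: Gamma(shape = 3.0+5 = 8.0, rate = 9.9+23.8 = 33.7).
Mode = (α−1)/β = 7.0/33.7 = 0.208.
Mean = α/β = 8.0/33.7 = 0.237.
This is the posterior mode — the MAP estimate.

0.208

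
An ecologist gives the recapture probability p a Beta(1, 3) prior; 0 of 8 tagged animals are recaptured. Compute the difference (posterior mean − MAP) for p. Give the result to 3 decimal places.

0.083

Posterior: Beta(1+0, 3+8) = Beta(1, 11).
Since α = 1 ≤ 1 and β > 1, the Beta density is monotone decreasing on [0,1]; the mode is at 0.
Mean = 1/(1+11) = 0.083.
Difference = 0.083 − 0.000 = 0.083.
Mean > mode: the posterior has a right tail.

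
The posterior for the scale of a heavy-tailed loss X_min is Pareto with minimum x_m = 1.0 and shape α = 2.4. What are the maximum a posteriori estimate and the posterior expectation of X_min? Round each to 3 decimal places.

The Pareto density is strictly decreasing on [x_m, ∞), so the mode is x_m = 1.000.
Mean = α·x_m/(α−1) = 2.4·1.0/1.4 = 1.714.

maximum a posteriori estimate = 1.000, posterior expectation = 1.714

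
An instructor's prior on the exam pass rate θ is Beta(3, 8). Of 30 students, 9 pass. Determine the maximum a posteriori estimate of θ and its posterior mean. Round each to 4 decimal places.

MAP = 0.2821, posterior mean = 0.2927

Posterior: Beta(3+9, 8+21) = Beta(12, 29).
Mode = (12−1)/(12+29−2) = 11/39 = 0.2821.
Mean = 12/(12+29) = 12/41 = 0.2927.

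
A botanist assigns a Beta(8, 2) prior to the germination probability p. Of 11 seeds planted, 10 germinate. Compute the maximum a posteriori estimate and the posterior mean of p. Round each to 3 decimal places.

MAP = 0.895; posterior mean = 0.857

Posterior: Beta(8+10, 2+1) = Beta(18, 3).
Mode = (18−1)/(18+3−2) = 17/19 = 0.895.
Mean = 18/(18+3) = 18/21 = 0.857.
The mean is pulled below the mode by the posterior's left skew.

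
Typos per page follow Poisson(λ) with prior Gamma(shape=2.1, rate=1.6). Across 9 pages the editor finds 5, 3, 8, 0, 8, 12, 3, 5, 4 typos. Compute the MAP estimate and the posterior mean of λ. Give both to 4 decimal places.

Σ counts = 48. Posterior: Gamma(shape = 2.1+48 = 50.1, rate = 1.6+9 = 10.6).
Mode = (α−1)/β = 49.1/10.6 = 4.6321.
Mean = α/β = 50.1/10.6 = 4.7264.

MAP: 4.6321. Posterior mean: 4.7264.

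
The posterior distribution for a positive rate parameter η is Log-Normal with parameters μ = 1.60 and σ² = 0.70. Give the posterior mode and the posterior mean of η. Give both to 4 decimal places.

MAP = 2.4596, posterior mean = 7.0287

Mode = exp(μ − σ²) = exp(0.90) = 2.4596.
Mean = exp(μ + σ²/2) = exp(1.950) = 7.0287.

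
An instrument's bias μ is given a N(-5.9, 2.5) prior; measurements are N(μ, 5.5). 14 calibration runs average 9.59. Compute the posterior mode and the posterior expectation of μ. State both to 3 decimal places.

MAP: 7.486. Posterior mean: 7.486.

Posterior for μ is Normal. Precision-weighted mean: (1/2.5·-5.9 + 14/5.5·9.59) / (1/2.5 + 14/5.5) = 7.486.
A Normal posterior is symmetric, so mode = mean.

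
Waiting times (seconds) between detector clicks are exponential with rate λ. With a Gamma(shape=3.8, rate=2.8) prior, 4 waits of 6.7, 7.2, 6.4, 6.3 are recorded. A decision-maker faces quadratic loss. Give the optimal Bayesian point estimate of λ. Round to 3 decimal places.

Σ times = 26.6. Posterior: Gamma(shape = 3.8+4 = 7.8, rate = 2.8+26.6 = 29.4).
Mode = (α−1)/β = 6.8/29.4 = 0.231.
Mean = α/β = 7.8/29.4 = 0.265.
Quadratic loss ⇒ the optimal estimator is the posterior mean.

0.265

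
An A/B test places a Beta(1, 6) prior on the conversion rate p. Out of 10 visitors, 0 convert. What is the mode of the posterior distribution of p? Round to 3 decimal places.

Posterior: Beta(1+0, 6+10) = Beta(1, 16).
Since α = 1 ≤ 1 and β > 1, the Beta density is monotone decreasing on [0,1]; the mode is at 0.
Mean = 1/(1+16) = 0.059.
This is the posterior mode — the MAP estimate.

0.000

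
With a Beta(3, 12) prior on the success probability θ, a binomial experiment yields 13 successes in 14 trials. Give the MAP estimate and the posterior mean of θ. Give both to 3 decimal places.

Posterior: Beta(3+13, 12+1) = Beta(16, 13).
Mode = (16−1)/(16+13−2) = 15/27 = 0.556.
Mean = 16/(16+13) = 16/29 = 0.552.

θ_MAP = 0.556, E[θ|data] = 0.552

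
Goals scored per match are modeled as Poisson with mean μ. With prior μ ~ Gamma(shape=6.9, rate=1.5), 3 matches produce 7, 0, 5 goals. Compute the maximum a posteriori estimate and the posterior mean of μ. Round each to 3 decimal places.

Σ counts = 12. Posterior: Gamma(shape = 6.9+12 = 18.9, rate = 1.5+3 = 4.5).
Mode = (α−1)/β = 17.9/4.5 = 3.978.
Mean = α/β = 18.9/4.5 = 4.200.
Right-skewed posterior ⇒ mode < mean.

MAP: 3.978. Posterior mean: 4.200.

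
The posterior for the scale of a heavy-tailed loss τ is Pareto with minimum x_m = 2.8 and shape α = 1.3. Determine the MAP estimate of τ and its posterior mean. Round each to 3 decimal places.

The Pareto density is strictly decreasing on [x_m, ∞), so the mode is x_m = 2.800.
Mean = α·x_m/(α−1) = 1.3·2.8/0.3 = 12.133.
The mean is pulled above the mode by the posterior's right skew.

MAP: 2.800. Posterior mean: 12.133.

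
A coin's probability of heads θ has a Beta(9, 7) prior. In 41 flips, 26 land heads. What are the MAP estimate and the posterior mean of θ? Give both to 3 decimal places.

MAP estimate = 0.618, posterior mean = 0.614

Posterior: Beta(9+26, 7+15) = Beta(35, 22).
Mode = (35−1)/(35+22−2) = 34/55 = 0.618.
Mean = 35/(35+22) = 35/57 = 0.614.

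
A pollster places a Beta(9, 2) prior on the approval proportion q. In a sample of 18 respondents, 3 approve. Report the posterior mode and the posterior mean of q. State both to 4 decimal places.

MAP: 0.4074. Posterior mean: 0.4138.

Posterior: Beta(9+3, 2+15) = Beta(12, 17).
Mode = (12−1)/(12+17−2) = 11/27 = 0.4074.
Mean = 12/(12+17) = 12/29 = 0.4138.
The mean is pulled above the mode by the posterior's right skew.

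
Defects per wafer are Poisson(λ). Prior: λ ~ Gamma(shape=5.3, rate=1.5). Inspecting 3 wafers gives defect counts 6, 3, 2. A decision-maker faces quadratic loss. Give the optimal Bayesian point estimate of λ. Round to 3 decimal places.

3.622

Σ counts = 11. Posterior: Gamma(shape = 5.3+11 = 16.3, rate = 1.5+3 = 4.5).
Mode = (α−1)/β = 15.3/4.5 = 3.400.
Mean = α/β = 16.3/4.5 = 3.622.
Quadratic loss ⇒ the optimal estimator is the posterior mean.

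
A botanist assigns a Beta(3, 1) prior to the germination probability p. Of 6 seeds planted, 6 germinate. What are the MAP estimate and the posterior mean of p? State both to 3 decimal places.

p_MAP = 1.000, E[p|data] = 0.900

Posterior: Beta(3+6, 1+0) = Beta(9, 1).
Since β = 1 ≤ 1 and α > 1, the Beta density is monotone increasing on [0,1]; the mode is at 1.
Mean = 9/(9+1) = 0.900.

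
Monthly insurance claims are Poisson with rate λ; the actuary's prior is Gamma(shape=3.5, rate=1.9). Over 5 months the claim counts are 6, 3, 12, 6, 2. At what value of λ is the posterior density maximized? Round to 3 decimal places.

4.565

Σ counts = 29. Posterior: Gamma(shape = 3.5+29 = 32.5, rate = 1.9+5 = 6.9).
Mode = (α−1)/β = 31.5/6.9 = 4.565.
Mean = α/β = 32.5/6.9 = 4.710.
This is the posterior mode — the MAP estimate.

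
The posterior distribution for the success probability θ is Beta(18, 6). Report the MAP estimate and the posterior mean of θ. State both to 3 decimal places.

Mode = (18−1)/(18+6−2) = 17/22 = 0.773.
Mean = 18/(18+6) = 18/24 = 0.750.

MAP estimate = 0.773, posterior mean = 0.750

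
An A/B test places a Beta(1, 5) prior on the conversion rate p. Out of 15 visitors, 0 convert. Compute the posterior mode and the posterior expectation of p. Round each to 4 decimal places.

MAP = 0.0000; posterior mean = 0.0476

Posterior: Beta(1+0, 5+15) = Beta(1, 20).
Since α = 1 ≤ 1 and β > 1, the Beta density is monotone decreasing on [0,1]; the mode is at 0.
Mean = 1/(1+20) = 0.0476.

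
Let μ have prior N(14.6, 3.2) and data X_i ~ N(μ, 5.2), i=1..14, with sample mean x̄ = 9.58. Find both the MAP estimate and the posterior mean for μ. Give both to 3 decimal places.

MAP: 10.102. Posterior mean: 10.102.

Posterior for μ is Normal. Precision-weighted mean: (1/3.2·14.6 + 14/5.2·9.58) / (1/3.2 + 14/5.2) = 10.102.
A Normal posterior is symmetric, so mode = mean.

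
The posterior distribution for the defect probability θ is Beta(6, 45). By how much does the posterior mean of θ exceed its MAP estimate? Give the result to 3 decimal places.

0.016

Mode = (6−1)/(6+45−2) = 5/49 = 0.102.
Mean = 6/(6+45) = 6/51 = 0.118.
Difference = 0.118 − 0.102 = 0.016.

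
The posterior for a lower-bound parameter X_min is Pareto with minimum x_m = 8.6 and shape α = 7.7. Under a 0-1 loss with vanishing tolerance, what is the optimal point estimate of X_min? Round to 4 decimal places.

8.6000

The Pareto density is strictly decreasing on [x_m, ∞), so the mode is x_m = 8.6000.
Mean = α·x_m/(α−1) = 7.7·8.6/6.7 = 9.8836.
This is the posterior mode — the MAP estimate.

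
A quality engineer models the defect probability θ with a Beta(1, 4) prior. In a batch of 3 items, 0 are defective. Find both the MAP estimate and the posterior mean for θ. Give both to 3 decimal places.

θ_MAP = 0.000, E[θ|data] = 0.125

Posterior: Beta(1+0, 4+3) = Beta(1, 7).
Since α = 1 ≤ 1 and β > 1, the Beta density is monotone decreasing on [0,1]; the mode is at 0.
Mean = 1/(1+7) = 0.125.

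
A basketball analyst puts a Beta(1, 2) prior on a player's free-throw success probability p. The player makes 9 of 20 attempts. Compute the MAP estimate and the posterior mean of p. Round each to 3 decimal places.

Posterior: Beta(1+9, 2+11) = Beta(10, 13).
Mode = (10−1)/(10+13−2) = 9/21 = 0.429.
Mean = 10/(10+13) = 10/23 = 0.435.

MAP estimate = 0.429, posterior mean = 0.435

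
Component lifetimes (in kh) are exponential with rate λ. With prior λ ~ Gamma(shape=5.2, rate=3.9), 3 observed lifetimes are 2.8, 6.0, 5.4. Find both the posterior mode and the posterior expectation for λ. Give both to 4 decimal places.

Σ times = 14.2. Posterior: Gamma(shape = 5.2+3 = 8.2, rate = 3.9+14.2 = 18.1).
Mode = (α−1)/β = 7.2/18.1 = 0.3978.
Mean = α/β = 8.2/18.1 = 0.4530.
The posterior is right-skewed, so the mean exceeds the mode.

posterior mode = 0.3978, posterior expectation = 0.4530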